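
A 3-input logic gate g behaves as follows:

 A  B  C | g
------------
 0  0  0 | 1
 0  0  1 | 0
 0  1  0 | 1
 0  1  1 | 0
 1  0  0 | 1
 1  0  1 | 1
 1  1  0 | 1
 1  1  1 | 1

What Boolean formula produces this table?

g(A, B, C) = ¬(((¬A ∧ ¬B) ∧ C) ∨ ((¬A ∧ B) ∧ C))

The 0-rows are (0,0,1), (0,1,1). Take each as a conjunction (¬A·¬B·C, ¬A·B·C), form their disjunction, and complement — that gives a formula that is 1 everywhere g is.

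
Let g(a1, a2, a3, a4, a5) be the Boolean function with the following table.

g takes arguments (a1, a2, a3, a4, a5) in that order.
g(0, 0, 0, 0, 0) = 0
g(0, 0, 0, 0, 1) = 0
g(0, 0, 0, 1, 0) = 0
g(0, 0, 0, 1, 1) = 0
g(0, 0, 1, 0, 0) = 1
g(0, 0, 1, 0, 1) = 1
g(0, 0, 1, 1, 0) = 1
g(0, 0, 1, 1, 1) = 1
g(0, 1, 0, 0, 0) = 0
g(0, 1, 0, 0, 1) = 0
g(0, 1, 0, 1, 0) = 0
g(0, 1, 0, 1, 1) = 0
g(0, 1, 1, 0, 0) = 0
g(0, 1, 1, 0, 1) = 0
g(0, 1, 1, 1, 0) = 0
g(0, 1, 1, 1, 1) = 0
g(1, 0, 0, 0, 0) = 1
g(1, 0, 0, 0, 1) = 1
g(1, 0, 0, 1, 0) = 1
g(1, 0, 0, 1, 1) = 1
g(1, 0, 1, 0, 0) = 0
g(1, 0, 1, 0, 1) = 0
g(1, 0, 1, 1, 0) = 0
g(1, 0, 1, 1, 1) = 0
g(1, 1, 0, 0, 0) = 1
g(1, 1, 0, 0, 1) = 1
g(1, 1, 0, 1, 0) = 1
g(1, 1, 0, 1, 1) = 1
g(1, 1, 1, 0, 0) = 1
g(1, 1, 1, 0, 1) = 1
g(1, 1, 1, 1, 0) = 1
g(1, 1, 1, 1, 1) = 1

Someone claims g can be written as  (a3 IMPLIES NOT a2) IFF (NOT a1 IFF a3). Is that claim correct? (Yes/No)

Yes

Evaluate (a3 IMPLIES NOT a2) IFF (NOT a1 IFF a3) on each row and compare to g:
  a1=0, a2=0, a3=0, a4=0, a5=0: formula gives 0, g = 0 ✓
  a1=0, a2=0, a3=0, a4=0, a5=1: formula gives 0, g = 0 ✓
  a1=0, a2=0, a3=0, a4=1, a5=0: formula gives 0, g = 0 ✓
  a1=0, a2=0, a3=0, a4=1, a5=1: formula gives 0, g = 0 ✓
  … (the remaining 28 rows also agree.)
Every row agrees, so the formula is equivalent.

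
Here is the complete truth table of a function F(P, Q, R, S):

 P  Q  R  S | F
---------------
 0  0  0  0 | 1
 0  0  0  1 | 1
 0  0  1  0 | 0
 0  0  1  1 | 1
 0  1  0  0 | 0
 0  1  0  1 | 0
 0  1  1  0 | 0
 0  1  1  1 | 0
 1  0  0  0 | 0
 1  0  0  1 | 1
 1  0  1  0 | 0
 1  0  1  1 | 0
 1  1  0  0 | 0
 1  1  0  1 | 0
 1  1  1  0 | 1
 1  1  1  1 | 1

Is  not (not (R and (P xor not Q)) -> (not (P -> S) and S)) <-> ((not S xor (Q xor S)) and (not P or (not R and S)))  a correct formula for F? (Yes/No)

No

Evaluate not (not (R and (P xor not Q)) -> (not (P -> S) and S)) <-> ((not S xor (Q xor S)) and (not P or (not R and S))) on each row and compare to F:
  P=0, Q=0, R=0, S=0: formula gives 1, F = 1 ✓
  P=0, Q=0, R=0, S=1: formula gives 1, F = 1 ✓
  P=0, Q=0, R=1, S=0: formula gives 0, F = 0 ✓
  P=0, Q=0, R=1, S=1: formula gives 0, but F = 1 ✗
Row (0,0,1,1) is a counterexample, so the formula is not equivalent to F.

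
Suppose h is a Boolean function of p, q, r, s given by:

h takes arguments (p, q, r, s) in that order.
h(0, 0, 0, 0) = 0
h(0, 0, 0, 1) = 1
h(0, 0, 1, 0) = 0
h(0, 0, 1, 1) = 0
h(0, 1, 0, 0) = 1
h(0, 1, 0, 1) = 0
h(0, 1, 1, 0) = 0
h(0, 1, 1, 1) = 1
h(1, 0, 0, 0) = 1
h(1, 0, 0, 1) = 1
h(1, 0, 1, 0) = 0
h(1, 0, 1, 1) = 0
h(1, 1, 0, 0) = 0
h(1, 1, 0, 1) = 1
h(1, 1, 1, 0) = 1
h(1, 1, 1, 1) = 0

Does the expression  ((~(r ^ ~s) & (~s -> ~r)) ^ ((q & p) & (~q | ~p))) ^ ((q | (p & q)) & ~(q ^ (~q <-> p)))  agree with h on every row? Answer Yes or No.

No

Test each input against both h and the formula:
  p=0, q=0, r=0, s=0: formula gives 0, h = 0 ✓
  p=0, q=0, r=0, s=1: formula gives 1, h = 1 ✓
  p=0, q=0, r=1, s=0: formula gives 0, h = 0 ✓
  p=0, q=0, r=1, s=1: formula gives 0, h = 0 ✓
  …
  p=0, q=1, r=1, s=0: formula gives 1, but h = 0 ✗
A single disagreement suffices: at (0,1,1,0) they differ, so the formula does not compute h.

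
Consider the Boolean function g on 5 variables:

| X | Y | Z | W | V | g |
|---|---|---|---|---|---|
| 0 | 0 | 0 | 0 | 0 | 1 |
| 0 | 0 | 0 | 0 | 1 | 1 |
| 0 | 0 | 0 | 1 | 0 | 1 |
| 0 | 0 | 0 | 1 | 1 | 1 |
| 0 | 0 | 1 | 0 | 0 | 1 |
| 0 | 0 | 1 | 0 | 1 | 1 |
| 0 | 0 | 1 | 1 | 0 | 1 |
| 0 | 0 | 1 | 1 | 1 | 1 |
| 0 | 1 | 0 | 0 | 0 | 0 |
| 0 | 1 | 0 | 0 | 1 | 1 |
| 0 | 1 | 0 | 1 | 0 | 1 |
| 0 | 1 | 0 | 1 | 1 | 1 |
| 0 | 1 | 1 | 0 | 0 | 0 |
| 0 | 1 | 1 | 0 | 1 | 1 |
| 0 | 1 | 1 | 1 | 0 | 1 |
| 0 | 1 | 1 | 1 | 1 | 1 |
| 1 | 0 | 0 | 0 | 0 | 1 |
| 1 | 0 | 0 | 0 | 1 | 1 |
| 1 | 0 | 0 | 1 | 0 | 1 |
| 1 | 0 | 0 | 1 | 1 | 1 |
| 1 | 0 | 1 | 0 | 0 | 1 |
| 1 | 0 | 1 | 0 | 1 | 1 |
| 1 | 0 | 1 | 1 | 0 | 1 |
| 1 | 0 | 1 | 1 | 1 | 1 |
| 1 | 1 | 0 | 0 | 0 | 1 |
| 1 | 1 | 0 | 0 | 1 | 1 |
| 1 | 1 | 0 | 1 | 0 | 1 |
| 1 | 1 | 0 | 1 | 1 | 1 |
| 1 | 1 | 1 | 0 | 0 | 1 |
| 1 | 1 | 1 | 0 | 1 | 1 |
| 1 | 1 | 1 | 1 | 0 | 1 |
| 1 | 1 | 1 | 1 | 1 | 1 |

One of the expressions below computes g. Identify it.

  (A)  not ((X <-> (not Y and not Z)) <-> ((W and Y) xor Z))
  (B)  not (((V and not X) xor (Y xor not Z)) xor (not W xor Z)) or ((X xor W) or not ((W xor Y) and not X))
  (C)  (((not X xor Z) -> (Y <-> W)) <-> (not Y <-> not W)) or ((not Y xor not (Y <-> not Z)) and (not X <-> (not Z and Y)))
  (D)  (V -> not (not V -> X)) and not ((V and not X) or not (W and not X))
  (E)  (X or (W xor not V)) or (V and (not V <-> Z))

B

(A) disagrees with g on (0,0,0,0,0) (formula → 0, table → 1); rule it out.
(C) disagrees with g on (0,0,1,1,0) (formula → 0, table → 1); rule it out.
(D) disagrees with g on (0,0,0,0,0) (formula → 0, table → 1); rule it out.
(E) disagrees with g on (0,0,0,1,0) (formula → 0, table → 1); rule it out.
Only (B) survives; checking it on all 32 rows confirms it matches g.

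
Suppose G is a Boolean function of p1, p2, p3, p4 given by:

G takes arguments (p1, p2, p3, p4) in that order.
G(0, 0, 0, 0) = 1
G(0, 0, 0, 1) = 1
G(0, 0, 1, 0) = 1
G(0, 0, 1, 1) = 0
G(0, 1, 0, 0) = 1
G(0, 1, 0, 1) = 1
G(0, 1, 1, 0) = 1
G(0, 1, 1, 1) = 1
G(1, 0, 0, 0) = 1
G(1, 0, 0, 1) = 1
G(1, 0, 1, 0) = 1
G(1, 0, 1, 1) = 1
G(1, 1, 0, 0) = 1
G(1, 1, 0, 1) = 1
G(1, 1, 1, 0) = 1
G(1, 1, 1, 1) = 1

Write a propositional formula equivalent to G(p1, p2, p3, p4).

G is 0 on exactly one input, (0,0,1,1), whose minterm is ¬p1·¬p2·p3·p4. So G is the negation of that single conjunction.

G(p1, p2, p3, p4) = ¬(((¬p1 ∧ ¬p2) ∧ p3) ∧ p4)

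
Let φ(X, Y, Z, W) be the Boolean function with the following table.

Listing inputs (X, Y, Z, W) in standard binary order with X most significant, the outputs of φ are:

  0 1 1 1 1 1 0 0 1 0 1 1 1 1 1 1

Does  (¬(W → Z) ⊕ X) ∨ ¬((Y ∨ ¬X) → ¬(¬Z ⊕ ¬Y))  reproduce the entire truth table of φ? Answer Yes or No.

Check the formula against φ row by row:
  X=0, Y=0, Z=0, W=0: formula gives 0, φ = 0 ✓
  X=0, Y=0, Z=0, W=1: formula gives 1, φ = 1 ✓
  X=0, Y=0, Z=1, W=0: formula gives 1, φ = 1 ✓
  X=0, Y=0, Z=1, W=1: formula gives 1, φ = 1 ✓
  … (the remaining 12 rows also agree.)
Every row agrees, so the formula is equivalent.

Yes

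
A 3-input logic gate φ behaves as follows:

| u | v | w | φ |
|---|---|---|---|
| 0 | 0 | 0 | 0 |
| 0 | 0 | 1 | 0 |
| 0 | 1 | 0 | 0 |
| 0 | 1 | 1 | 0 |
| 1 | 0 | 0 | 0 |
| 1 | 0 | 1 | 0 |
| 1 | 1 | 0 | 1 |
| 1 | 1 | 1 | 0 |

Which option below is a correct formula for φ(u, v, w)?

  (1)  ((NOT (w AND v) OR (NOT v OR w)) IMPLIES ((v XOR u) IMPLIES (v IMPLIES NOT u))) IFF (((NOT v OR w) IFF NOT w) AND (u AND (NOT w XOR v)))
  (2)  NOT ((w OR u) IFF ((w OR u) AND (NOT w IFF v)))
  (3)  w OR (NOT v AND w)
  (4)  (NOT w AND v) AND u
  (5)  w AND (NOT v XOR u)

(1) fails at (1,0,0): the formula yields 1, φ is 0.
(2) fails at (0,1,1): the formula yields 1, φ is 0.
(3) fails at (0,0,1): the formula yields 1, φ is 0.
(5) fails at (0,0,1): the formula yields 1, φ is 0.
Only (4) survives; checking it on all 8 rows confirms it matches φ.

4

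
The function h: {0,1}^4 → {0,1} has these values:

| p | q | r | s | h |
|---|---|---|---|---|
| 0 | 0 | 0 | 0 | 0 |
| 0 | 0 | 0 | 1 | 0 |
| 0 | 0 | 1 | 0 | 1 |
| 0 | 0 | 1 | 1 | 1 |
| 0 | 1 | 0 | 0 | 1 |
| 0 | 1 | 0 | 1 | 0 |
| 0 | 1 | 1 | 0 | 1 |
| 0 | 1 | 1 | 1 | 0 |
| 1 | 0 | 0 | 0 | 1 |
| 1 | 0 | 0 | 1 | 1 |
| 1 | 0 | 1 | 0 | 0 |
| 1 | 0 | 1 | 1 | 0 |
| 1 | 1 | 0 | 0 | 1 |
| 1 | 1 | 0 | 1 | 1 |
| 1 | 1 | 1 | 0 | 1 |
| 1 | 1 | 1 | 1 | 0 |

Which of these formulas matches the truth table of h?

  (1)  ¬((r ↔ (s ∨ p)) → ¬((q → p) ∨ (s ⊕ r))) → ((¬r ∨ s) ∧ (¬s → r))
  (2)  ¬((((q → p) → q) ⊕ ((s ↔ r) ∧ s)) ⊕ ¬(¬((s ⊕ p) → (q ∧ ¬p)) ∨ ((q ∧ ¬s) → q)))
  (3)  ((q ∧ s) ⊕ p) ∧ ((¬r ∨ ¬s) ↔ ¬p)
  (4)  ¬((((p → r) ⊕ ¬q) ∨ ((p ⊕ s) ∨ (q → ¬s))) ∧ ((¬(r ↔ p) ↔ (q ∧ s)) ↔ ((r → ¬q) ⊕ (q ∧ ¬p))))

(1): at (0,0,0,1) it gives 1, but h = 0 — eliminated.
(2): at (0,0,0,0) it gives 1, but h = 0 — eliminated.
(3): at (0,0,1,0) it gives 0, but h = 1 — eliminated.
Only (4) survives; checking it on all 16 rows confirms it matches h.

4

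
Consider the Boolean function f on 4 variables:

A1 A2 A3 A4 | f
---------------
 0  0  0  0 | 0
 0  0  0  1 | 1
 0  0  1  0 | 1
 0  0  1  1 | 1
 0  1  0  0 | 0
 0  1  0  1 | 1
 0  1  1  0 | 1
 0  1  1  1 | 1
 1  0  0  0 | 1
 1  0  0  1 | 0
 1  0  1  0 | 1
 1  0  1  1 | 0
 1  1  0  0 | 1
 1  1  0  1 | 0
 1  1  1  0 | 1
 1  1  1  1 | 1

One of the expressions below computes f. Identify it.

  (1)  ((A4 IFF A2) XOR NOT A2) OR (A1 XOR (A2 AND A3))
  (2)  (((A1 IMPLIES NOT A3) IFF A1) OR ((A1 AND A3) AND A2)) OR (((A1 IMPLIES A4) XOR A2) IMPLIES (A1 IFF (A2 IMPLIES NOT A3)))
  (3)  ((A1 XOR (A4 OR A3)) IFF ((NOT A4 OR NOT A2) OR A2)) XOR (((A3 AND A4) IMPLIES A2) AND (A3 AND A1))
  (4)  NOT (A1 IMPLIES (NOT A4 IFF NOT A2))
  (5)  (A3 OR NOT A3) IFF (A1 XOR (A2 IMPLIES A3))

3

(1): at (0,0,1,0) it gives 0, but f = 1 — eliminated.
(2): at (0,0,0,1) it gives 0, but f = 1 — eliminated.
(4): at (0,0,0,1) it gives 0, but f = 1 — eliminated.
(5): at (0,0,0,0) it gives 1, but f = 0 — eliminated.
That leaves (3). Evaluating it on every row reproduces the table of f exactly.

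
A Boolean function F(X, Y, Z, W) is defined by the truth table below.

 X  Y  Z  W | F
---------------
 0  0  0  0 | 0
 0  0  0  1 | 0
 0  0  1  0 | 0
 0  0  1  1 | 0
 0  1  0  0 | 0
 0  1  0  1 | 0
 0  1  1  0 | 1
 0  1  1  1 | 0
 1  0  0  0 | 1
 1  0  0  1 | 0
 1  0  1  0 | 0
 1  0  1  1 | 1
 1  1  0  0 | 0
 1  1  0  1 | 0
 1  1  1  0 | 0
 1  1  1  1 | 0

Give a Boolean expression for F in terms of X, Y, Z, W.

F(X, Y, Z, W) = ((((~X & Y) & Z) & ~W) | (((X & ~Y) & ~Z) & ~W)) | (((X & ~Y) & Z) & W)

The 1-rows are (0,1,1,0), (1,0,0,0), (1,0,1,1). Each contributes one minterm — ¬X·Y·Z·¬W; X·¬Y·¬Z·¬W; X·¬Y·Z·W — and their disjunction is a sum-of-products form of F.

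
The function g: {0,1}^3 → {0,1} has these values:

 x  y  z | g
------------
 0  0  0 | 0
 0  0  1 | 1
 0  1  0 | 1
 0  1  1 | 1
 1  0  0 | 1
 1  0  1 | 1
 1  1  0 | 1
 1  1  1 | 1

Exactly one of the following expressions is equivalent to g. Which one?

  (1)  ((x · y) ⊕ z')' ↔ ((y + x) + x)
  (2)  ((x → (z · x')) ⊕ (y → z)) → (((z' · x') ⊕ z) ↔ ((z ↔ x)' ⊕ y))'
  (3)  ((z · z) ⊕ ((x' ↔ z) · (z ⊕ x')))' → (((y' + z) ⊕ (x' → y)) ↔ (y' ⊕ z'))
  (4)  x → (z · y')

(1) disagrees with g on (0,0,0) (formula → 1, table → 0); rule it out.
(2) disagrees with g on (0,0,0) (formula → 1, table → 0); rule it out.
(4) disagrees with g on (0,0,0) (formula → 1, table → 0); rule it out.
Only (3) survives; checking it on all 8 rows confirms it matches g.

3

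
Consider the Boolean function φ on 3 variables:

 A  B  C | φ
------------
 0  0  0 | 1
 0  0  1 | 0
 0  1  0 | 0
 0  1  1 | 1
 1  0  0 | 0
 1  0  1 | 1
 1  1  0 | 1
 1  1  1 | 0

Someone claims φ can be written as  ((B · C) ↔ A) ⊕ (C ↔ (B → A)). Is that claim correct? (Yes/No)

Check the formula against φ row by row:
  A=0, B=0, C=0: formula gives 1, φ = 1 ✓
  A=0, B=0, C=1: formula gives 0, φ = 0 ✓
  A=0, B=1, C=0: formula gives 0, φ = 0 ✓
  A=0, B=1, C=1: formula gives 0, but φ = 1 ✗
A single disagreement suffices: at (0,1,1) they differ, so the formula does not compute φ.

No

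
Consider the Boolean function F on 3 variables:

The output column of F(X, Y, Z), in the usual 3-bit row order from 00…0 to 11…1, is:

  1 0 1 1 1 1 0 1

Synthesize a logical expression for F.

There are just 2 zero rows: (0,0,1), (1,1,0). Their minterms are ¬X·¬Y·Z, X·Y·¬Z; the OR of those covers precisely the 0-outputs, and negating it yields F.

F(X, Y, Z) = ~(((~X & ~Y) & Z) | ((X & Y) & ~Z))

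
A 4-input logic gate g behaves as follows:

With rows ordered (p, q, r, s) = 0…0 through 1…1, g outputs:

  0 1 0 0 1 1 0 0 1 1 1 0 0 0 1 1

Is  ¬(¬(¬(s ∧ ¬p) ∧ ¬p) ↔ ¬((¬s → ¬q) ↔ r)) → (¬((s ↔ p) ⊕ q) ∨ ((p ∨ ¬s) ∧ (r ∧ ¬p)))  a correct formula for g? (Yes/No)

No

Evaluate ¬(¬(¬(s ∧ ¬p) ∧ ¬p) ↔ ¬((¬s → ¬q) ↔ r)) → (¬((s ↔ p) ⊕ q) ∨ ((p ∨ ¬s) ∧ (r ∧ ¬p))) on each row and compare to g:
  p=0, q=0, r=0, s=0: formula gives 0, g = 0 ✓
  p=0, q=0, r=0, s=1: formula gives 1, g = 1 ✓
  p=0, q=0, r=1, s=0: formula gives 1, but g = 0 ✗
Since they disagree at (0,0,1,0), the expression is not a correct formula for g.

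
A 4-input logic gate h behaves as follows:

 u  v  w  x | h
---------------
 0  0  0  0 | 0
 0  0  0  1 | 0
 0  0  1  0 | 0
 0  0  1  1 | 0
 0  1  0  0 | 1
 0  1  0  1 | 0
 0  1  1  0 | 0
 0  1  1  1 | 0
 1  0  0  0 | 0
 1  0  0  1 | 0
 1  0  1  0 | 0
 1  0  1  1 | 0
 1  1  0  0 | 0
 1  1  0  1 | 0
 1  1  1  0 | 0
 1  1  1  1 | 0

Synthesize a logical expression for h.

Only row (0,1,0,0) gives 1. That row's minterm ¬u·v·¬w·¬x is h directly.

h(u, v, w, x) = ((u' · v) · w') · x'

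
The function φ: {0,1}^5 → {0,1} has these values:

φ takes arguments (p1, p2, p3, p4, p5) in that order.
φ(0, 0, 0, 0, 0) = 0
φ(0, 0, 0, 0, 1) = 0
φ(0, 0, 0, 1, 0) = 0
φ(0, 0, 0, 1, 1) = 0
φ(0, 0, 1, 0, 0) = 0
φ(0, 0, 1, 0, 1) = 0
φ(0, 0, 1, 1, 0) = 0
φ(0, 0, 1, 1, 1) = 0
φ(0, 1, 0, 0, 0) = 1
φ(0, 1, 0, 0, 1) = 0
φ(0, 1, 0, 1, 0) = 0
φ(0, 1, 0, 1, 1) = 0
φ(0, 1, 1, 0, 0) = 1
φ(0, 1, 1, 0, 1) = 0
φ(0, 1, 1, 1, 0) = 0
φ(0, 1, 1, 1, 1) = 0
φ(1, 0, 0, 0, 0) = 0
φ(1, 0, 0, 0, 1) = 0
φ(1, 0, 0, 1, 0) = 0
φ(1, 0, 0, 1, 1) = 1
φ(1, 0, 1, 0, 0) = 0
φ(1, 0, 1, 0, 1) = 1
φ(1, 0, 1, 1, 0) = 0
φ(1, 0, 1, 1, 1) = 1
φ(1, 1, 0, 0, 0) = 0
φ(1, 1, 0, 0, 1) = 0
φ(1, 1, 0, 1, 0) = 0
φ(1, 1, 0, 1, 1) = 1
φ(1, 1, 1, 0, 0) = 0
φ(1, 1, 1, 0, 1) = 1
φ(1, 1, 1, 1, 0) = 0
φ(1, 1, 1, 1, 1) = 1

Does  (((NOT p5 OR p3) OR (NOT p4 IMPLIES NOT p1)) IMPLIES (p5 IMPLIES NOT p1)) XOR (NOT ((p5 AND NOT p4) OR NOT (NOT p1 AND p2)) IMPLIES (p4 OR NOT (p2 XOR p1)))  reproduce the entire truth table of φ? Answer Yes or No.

Check the formula against φ row by row:
  p1=0, p2=0, p3=0, p4=0, p5=0: formula gives 0, φ = 0 ✓
  p1=0, p2=0, p3=0, p4=0, p5=1: formula gives 0, φ = 0 ✓
  p1=0, p2=0, p3=0, p4=1, p5=0: formula gives 0, φ = 0 ✓
  p1=0, p2=0, p3=0, p4=1, p5=1: formula gives 0, φ = 0 ✓
  … (the remaining 28 rows also agree.)
All 32 rows match — the expression computes φ exactly.

Yes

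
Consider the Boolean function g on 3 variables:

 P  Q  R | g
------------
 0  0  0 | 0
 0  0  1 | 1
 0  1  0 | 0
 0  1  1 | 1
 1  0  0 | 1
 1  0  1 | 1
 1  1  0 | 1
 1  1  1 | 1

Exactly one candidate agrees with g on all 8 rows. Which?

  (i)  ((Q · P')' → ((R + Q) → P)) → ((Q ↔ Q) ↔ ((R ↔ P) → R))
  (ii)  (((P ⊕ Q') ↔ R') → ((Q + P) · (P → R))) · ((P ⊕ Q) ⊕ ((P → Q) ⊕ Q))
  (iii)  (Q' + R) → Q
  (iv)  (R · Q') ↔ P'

(ii) disagrees with g on (0,1,0) (formula → 1, table → 0); rule it out.
(iii) disagrees with g on (0,0,1) (formula → 0, table → 1); rule it out.
(iv) disagrees with g on (0,1,1) (formula → 0, table → 1); rule it out.
That leaves (i). Evaluating it on every row reproduces the table of g exactly.

i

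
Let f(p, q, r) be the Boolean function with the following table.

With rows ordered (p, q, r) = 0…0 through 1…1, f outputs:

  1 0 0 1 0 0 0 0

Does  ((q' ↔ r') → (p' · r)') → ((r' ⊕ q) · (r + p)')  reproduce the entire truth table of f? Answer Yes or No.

Evaluate ((q' ↔ r') → (p' · r)') → ((r' ⊕ q) · (r + p)') on each row and compare to f:
  p=0, q=0, r=0: formula gives 1, f = 1 ✓
  p=0, q=0, r=1: formula gives 0, f = 0 ✓
  p=0, q=1, r=0: formula gives 0, f = 0 ✓
  p=0, q=1, r=1: formula gives 1, f = 1 ✓
  p=1, q=0, r=0: formula gives 0, f = 0 ✓
  … (the remaining 3 rows also agree.)
No disagreement on any input; they are logically equivalent.

Yes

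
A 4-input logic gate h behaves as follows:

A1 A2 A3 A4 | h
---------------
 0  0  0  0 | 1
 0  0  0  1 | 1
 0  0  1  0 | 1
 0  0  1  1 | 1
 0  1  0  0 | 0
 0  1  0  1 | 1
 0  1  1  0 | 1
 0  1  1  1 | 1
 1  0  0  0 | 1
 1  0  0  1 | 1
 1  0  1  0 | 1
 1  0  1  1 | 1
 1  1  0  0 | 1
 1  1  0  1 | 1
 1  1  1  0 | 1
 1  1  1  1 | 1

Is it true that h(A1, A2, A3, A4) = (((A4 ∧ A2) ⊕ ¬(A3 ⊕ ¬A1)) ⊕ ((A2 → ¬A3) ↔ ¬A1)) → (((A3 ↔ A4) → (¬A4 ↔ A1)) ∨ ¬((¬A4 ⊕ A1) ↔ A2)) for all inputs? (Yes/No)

Test each input against both h and the formula:
  A1=0, A2=0, A3=0, A4=0: formula gives 1, h = 1 ✓
  A1=0, A2=0, A3=0, A4=1: formula gives 1, h = 1 ✓
  A1=0, A2=0, A3=1, A4=0: formula gives 1, h = 1 ✓
  A1=0, A2=0, A3=1, A4=1: formula gives 1, h = 1 ✓
  …and likewise for the remaining 12 rows.
Every row agrees, so the formula is equivalent.

Yes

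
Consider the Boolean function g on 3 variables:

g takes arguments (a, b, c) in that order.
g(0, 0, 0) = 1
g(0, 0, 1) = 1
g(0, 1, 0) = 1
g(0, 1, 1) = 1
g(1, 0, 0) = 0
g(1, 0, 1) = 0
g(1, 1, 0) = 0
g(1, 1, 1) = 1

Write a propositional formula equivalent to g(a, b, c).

g(a, b, c) = ((((a · b') · c') + ((a · b') · c)) + ((a · b) · c'))'

g is 0 on only 3 rows — (1,0,0), (1,0,1), (1,1,0). Writing each as a minterm (a·¬b·¬c, a·¬b·c, a·b·¬c) and OR-ing them characterizes exactly where g=0, so g is the negation of that disjunction.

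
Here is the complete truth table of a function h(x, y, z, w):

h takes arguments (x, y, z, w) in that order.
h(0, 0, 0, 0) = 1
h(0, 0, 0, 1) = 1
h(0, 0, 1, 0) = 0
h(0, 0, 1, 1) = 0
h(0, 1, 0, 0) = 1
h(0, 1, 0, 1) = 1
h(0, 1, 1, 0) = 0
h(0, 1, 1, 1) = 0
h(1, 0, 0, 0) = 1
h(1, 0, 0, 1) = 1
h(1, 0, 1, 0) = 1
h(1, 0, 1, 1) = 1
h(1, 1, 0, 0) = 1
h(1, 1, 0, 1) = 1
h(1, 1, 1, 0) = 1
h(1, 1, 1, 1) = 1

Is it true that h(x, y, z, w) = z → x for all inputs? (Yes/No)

Yes

Evaluate z → x on each row and compare to h:
  x=0, y=0, z=0, w=0: formula gives 1, h = 1 ✓
  x=0, y=0, z=0, w=1: formula gives 1, h = 1 ✓
  x=0, y=0, z=1, w=0: formula gives 0, h = 0 ✓
  x=0, y=0, z=1, w=1: formula gives 0, h = 0 ✓
  …and likewise for the remaining 12 rows.
All 16 rows match — the expression computes h exactly.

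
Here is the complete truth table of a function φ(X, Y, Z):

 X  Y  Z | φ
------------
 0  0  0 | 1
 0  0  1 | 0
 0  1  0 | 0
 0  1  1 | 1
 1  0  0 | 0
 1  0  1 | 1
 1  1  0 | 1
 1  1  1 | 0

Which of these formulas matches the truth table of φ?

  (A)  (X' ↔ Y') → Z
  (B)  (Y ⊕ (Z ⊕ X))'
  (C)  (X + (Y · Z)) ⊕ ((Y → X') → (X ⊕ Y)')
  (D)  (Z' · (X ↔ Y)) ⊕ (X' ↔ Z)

B

(A) fails at (0,0,0): the formula yields 0, φ is 1.
(C) fails at (0,0,1): the formula yields 1, φ is 0.
(D) fails at (0,0,1): the formula yields 1, φ is 0.
(B) is the remaining candidate, and it agrees with φ on all 8 inputs.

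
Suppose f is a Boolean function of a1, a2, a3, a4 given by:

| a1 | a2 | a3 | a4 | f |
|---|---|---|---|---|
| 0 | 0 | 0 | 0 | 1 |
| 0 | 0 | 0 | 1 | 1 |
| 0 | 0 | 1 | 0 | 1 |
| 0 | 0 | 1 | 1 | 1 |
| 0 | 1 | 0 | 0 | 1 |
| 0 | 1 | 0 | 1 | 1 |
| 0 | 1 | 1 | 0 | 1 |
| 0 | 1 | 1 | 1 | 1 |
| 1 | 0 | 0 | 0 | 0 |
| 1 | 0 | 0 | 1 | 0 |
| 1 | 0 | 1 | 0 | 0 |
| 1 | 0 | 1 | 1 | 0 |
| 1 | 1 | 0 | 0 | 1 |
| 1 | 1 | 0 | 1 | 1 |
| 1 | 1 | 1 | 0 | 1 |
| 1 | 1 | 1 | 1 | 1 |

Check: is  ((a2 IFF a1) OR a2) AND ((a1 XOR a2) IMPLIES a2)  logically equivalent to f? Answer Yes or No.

Check the formula against f row by row:
  a1=0, a2=0, a3=0, a4=0: formula gives 1, f = 1 ✓
  a1=0, a2=0, a3=0, a4=1: formula gives 1, f = 1 ✓
  a1=0, a2=0, a3=1, a4=0: formula gives 1, f = 1 ✓
  a1=0, a2=0, a3=1, a4=1: formula gives 1, f = 1 ✓
  …and likewise for the remaining 12 rows.
All 16 rows match — the expression computes f exactly.

Yes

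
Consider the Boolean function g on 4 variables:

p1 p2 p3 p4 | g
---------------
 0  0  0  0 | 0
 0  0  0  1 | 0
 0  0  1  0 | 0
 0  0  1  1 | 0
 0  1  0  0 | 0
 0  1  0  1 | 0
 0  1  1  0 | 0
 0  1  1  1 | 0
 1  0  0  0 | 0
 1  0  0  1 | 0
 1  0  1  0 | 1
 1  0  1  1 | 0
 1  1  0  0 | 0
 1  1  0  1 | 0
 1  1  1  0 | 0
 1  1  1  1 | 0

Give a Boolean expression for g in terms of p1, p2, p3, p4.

g(p1, p2, p3, p4) = ((p1 & ~p2) & p3) & ~p4

g is 1 on exactly one input, (1,0,1,0), whose minterm is p1·¬p2·p3·¬p4. So g is just that conjunction.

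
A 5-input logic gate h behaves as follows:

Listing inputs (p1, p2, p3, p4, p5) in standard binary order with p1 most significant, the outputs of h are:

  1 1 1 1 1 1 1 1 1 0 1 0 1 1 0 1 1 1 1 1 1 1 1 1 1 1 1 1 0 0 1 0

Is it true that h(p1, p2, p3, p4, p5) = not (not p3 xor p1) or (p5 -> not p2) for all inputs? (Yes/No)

Test each input against both h and the formula:
  p1=0, p2=0, p3=0, p4=0, p5=0: formula gives 1, h = 1 ✓
  p1=0, p2=0, p3=0, p4=0, p5=1: formula gives 1, h = 1 ✓
  p1=0, p2=0, p3=0, p4=1, p5=0: formula gives 1, h = 1 ✓
  p1=0, p2=0, p3=0, p4=1, p5=1: formula gives 1, h = 1 ✓
  …
  p1=0, p2=1, p3=1, p4=1, p5=0: formula gives 1, but h = 0 ✗
Row (0,1,1,1,0) is a counterexample, so the formula is not equivalent to h.

No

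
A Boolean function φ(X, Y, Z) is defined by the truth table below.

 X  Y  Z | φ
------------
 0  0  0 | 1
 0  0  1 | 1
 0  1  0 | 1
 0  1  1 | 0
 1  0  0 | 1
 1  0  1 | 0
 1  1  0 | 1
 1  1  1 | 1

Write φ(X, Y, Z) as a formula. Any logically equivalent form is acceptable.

φ(X, Y, Z) = ¬(((¬X ∧ Y) ∧ Z) ∨ ((X ∧ ¬Y) ∧ Z))

φ is 0 on only 2 rows — (0,1,1), (1,0,1). Writing each as a minterm (¬X·Y·Z, X·¬Y·Z) and OR-ing them characterizes exactly where φ=0, so φ is the negation of that disjunction.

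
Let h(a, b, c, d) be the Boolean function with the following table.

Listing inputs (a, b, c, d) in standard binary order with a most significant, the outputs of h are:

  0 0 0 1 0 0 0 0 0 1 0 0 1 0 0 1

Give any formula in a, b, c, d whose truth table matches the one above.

h=1 on 4 inputs: (0,0,1,1), (1,0,0,1), (1,1,0,0), (1,1,1,1). Reading each as a conjunction of literals (¬a·¬b·c·d, a·¬b·¬c·d, a·b·¬c·¬d, a·b·c·d) and taking the OR gives the canonical DNF.

h(a, b, c, d) = (((((NOT a AND NOT b) AND c) AND d) OR (((a AND NOT b) AND NOT c) AND d)) OR (((a AND b) AND NOT c) AND NOT d)) OR (((a AND b) AND c) AND d)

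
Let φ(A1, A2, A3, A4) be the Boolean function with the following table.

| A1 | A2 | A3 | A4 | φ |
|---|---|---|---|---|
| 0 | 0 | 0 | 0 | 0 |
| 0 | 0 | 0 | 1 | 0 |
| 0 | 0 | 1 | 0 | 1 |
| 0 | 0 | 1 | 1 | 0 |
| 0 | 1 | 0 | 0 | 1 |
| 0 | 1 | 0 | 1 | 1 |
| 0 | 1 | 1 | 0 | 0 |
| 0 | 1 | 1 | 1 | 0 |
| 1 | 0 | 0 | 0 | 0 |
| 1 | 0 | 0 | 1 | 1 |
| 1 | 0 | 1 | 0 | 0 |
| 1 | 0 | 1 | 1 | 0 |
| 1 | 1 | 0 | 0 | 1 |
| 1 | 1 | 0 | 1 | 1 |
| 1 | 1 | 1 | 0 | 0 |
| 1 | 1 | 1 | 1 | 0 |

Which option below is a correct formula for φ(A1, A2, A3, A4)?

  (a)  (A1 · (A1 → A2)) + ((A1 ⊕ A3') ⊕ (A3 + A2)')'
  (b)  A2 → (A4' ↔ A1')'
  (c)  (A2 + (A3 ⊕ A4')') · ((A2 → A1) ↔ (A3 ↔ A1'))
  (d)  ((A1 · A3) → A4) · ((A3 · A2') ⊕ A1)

(a) fails at (0,0,0,0): the formula yields 1, φ is 0.
(b) fails at (0,0,0,0): the formula yields 1, φ is 0.
(d) fails at (0,0,1,1): the formula yields 1, φ is 0.
That leaves (c). Evaluating it on every row reproduces the table of φ exactly.

c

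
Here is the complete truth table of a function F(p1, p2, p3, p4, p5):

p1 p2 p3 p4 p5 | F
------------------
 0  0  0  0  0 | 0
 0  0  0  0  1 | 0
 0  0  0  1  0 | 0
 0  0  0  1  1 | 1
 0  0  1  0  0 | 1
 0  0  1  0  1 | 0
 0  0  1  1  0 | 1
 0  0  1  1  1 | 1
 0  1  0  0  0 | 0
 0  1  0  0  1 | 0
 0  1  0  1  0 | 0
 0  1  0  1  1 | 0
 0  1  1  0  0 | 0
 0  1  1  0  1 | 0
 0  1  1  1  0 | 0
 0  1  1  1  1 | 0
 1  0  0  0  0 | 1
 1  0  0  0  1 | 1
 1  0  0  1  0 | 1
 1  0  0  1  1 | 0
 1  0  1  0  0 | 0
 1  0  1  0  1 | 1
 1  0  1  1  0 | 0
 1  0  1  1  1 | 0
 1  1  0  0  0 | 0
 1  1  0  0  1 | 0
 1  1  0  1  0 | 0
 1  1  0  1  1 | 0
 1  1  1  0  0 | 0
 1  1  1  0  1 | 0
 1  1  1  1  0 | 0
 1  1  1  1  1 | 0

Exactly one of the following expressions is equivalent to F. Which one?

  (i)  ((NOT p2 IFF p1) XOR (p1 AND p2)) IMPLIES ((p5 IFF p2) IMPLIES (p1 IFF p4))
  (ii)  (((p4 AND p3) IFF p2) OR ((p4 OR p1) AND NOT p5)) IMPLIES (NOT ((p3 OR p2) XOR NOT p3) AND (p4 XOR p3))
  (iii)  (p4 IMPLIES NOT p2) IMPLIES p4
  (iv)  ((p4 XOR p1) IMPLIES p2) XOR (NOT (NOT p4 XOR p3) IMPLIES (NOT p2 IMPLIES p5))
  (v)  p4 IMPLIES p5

(i) fails at (0,0,0,0,0): the formula yields 1, F is 0.
(ii) fails at (0,0,0,1,1): the formula yields 0, F is 1.
(iii) fails at (0,0,0,1,0): the formula yields 1, F is 0.
(v) fails at (0,0,0,0,0): the formula yields 1, F is 0.
That leaves (iv). Evaluating it on every row reproduces the table of F exactly.

iv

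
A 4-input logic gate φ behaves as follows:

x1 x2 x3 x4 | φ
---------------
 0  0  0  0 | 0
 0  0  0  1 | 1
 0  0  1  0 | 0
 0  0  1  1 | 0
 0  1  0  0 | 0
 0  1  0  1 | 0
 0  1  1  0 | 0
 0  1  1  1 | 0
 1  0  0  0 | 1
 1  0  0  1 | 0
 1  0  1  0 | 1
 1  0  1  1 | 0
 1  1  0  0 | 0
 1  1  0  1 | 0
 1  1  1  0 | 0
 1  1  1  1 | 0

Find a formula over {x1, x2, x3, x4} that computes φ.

φ(x1, x2, x3, x4) = ((((not x1 and not x2) and not x3) and x4) or (((x1 and not x2) and not x3) and not x4)) or (((x1 and not x2) and x3) and not x4)

φ=1 on 3 inputs: (0,0,0,1), (1,0,0,0), (1,0,1,0). Reading each as a conjunction of literals (¬x1·¬x2·¬x3·x4, x1·¬x2·¬x3·¬x4, x1·¬x2·x3·¬x4) and taking the OR gives the canonical DNF.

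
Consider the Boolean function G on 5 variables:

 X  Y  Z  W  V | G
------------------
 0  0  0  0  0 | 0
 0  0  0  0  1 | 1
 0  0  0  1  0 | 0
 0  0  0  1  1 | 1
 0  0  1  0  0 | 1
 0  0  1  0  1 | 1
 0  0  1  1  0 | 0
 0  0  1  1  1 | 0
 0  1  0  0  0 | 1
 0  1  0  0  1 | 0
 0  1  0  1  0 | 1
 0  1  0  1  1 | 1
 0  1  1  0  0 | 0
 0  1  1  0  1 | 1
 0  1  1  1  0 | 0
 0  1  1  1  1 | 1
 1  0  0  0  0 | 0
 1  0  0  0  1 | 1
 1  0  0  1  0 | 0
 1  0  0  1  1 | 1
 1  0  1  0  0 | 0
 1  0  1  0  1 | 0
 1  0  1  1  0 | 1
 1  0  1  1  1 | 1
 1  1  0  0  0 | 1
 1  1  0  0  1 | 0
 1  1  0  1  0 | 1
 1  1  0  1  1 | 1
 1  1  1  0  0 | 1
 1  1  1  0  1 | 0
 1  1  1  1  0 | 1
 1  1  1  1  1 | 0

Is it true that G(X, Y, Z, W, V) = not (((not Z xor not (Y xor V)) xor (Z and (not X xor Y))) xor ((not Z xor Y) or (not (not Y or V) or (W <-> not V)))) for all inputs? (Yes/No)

Yes

Check the formula against G row by row:
  X=0, Y=0, Z=0, W=0, V=0: formula gives 0, G = 0 ✓
  X=0, Y=0, Z=0, W=0, V=1: formula gives 1, G = 1 ✓
  X=0, Y=0, Z=0, W=1, V=0: formula gives 0, G = 0 ✓
  X=0, Y=0, Z=0, W=1, V=1: formula gives 1, G = 1 ✓
  … (the remaining 28 rows also agree.)
All 32 rows match — the expression computes G exactly.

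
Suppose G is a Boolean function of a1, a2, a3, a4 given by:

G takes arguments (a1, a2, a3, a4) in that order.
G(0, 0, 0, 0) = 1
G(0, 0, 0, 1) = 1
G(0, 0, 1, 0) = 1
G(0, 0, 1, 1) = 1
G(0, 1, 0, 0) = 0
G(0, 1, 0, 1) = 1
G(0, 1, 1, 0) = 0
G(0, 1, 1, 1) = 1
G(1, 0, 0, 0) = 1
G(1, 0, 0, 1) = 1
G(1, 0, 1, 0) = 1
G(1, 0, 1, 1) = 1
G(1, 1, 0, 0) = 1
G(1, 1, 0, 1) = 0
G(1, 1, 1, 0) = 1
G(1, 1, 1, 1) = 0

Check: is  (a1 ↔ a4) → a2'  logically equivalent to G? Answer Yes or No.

Check the formula against G row by row:
  a1=0, a2=0, a3=0, a4=0: formula gives 1, G = 1 ✓
  a1=0, a2=0, a3=0, a4=1: formula gives 1, G = 1 ✓
  a1=0, a2=0, a3=1, a4=0: formula gives 1, G = 1 ✓
  a1=0, a2=0, a3=1, a4=1: formula gives 1, G = 1 ✓
  … (the remaining 12 rows also agree.)
All 16 rows match — the expression computes G exactly.

Yes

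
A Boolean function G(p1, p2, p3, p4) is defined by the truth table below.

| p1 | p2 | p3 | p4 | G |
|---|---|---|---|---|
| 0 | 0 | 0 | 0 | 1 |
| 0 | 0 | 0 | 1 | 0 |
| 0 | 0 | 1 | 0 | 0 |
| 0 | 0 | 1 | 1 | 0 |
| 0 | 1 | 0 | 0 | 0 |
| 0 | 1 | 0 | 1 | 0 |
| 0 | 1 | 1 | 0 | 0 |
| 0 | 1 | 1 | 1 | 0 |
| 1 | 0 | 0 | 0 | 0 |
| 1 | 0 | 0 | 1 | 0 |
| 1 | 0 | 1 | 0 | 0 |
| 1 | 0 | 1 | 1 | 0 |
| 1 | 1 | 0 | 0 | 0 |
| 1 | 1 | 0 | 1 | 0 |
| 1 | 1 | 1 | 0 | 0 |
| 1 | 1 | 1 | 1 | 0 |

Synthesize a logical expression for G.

The output is 1 only when every input is 0 — NOR of all inputs.

G(p1, p2, p3, p4) = (((p1 + p2) + p3) + p4)'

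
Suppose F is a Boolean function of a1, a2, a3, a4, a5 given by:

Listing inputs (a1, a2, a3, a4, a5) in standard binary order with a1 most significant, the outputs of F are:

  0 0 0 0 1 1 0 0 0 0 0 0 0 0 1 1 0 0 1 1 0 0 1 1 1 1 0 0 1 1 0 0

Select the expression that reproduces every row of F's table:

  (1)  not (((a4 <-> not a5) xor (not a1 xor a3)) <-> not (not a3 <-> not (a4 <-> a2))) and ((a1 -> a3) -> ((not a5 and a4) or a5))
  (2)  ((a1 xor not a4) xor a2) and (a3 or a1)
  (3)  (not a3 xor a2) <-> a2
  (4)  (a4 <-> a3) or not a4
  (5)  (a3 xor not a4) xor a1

(1): at (0,0,0,0,1) it gives 1, but F = 0 — eliminated.
(3): at (0,0,1,1,0) it gives 1, but F = 0 — eliminated.
(4): at (0,0,0,0,0) it gives 1, but F = 0 — eliminated.
(5): at (0,0,0,0,0) it gives 1, but F = 0 — eliminated.
Only (2) survives; checking it on all 32 rows confirms it matches F.

2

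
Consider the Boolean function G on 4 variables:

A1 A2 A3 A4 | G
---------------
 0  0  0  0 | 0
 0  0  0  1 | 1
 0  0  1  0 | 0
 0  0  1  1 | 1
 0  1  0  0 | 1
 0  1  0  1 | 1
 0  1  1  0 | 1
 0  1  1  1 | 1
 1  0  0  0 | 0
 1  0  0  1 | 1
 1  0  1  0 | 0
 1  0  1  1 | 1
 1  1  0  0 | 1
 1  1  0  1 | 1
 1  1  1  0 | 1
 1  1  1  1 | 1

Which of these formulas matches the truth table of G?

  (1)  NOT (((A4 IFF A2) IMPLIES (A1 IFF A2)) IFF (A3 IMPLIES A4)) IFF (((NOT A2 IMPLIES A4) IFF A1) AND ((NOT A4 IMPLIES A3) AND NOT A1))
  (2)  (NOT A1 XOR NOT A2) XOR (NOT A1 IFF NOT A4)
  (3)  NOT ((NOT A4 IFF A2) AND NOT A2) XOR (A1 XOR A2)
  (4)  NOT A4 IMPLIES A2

4

(1) fails at (0,0,0,0): the formula yields 1, G is 0.
(2) fails at (0,0,0,0): the formula yields 1, G is 0.
(3) fails at (0,0,0,0): the formula yields 1, G is 0.
(4) is the remaining candidate, and it agrees with G on all 16 inputs.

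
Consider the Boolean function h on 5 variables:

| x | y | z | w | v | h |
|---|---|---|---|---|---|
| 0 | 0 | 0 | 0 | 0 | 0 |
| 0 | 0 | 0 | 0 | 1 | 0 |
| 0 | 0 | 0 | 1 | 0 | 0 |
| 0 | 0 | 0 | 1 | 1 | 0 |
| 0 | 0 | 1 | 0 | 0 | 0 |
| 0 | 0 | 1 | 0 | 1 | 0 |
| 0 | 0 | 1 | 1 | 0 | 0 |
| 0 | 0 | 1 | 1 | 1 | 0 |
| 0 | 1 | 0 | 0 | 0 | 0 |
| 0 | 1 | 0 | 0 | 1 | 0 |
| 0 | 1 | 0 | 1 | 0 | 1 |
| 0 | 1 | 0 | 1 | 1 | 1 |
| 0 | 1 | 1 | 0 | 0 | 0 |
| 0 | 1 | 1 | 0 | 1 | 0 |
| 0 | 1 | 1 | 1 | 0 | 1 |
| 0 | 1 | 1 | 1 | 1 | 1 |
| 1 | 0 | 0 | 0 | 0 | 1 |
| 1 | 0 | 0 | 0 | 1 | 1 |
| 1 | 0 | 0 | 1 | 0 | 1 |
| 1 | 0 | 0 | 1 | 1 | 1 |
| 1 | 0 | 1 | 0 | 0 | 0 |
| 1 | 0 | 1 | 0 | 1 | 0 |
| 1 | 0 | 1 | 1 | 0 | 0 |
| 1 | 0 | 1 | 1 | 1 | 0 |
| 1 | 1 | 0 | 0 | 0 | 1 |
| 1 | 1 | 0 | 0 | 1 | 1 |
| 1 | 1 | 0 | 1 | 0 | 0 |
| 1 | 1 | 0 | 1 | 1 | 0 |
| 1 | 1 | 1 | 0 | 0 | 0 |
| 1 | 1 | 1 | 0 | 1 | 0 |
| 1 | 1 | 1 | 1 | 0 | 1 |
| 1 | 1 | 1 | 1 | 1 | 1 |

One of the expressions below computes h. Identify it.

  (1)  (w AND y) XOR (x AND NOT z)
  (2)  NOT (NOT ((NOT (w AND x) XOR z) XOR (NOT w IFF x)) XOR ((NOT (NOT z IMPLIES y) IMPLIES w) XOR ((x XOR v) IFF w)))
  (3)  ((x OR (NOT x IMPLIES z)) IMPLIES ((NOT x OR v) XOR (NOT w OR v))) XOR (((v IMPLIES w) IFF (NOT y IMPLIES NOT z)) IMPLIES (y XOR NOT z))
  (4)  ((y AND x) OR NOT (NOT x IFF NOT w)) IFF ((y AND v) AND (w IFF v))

1

(2) disagrees with h on (0,0,0,0,1) (formula → 1, table → 0); rule it out.
(3) disagrees with h on (0,0,1,0,0) (formula → 1, table → 0); rule it out.
(4) disagrees with h on (0,0,0,0,0) (formula → 1, table → 0); rule it out.
Only (1) survives; checking it on all 32 rows confirms it matches h.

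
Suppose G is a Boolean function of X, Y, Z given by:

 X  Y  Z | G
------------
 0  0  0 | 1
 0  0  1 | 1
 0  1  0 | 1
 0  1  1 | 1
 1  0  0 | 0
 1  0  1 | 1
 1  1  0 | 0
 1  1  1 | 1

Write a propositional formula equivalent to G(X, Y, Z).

There are just 2 zero rows: (1,0,0), (1,1,0). Their minterms are X·¬Y·¬Z, X·Y·¬Z; the OR of those covers precisely the 0-outputs, and negating it yields G.

G(X, Y, Z) = not (((X and not Y) and not Z) or ((X and Y) and not Z))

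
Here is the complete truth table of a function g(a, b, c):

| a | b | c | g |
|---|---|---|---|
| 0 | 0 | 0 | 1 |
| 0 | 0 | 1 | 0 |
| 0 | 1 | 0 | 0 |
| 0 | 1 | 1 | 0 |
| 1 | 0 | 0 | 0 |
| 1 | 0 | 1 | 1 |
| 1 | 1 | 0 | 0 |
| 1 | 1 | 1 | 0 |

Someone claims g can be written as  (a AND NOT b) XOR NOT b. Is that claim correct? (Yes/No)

Evaluate (a AND NOT b) XOR NOT b on each row and compare to g:
  a=0, b=0, c=0: formula gives 1, g = 1 ✓
  a=0, b=0, c=1: formula gives 1, but g = 0 ✗
Since they disagree at (0,0,1), the expression is not a correct formula for g.

No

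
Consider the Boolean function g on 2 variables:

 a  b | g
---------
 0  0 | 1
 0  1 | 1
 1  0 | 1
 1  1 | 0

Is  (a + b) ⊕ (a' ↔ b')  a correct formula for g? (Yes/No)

Check the formula against g row by row:
  a=0, b=0: formula gives 1, g = 1 ✓
  a=0, b=1: formula gives 1, g = 1 ✓
  a=1, b=0: formula gives 1, g = 1 ✓
  a=1, b=1: formula gives 0, g = 0 ✓
All 4 rows match — the expression computes g exactly.

Yes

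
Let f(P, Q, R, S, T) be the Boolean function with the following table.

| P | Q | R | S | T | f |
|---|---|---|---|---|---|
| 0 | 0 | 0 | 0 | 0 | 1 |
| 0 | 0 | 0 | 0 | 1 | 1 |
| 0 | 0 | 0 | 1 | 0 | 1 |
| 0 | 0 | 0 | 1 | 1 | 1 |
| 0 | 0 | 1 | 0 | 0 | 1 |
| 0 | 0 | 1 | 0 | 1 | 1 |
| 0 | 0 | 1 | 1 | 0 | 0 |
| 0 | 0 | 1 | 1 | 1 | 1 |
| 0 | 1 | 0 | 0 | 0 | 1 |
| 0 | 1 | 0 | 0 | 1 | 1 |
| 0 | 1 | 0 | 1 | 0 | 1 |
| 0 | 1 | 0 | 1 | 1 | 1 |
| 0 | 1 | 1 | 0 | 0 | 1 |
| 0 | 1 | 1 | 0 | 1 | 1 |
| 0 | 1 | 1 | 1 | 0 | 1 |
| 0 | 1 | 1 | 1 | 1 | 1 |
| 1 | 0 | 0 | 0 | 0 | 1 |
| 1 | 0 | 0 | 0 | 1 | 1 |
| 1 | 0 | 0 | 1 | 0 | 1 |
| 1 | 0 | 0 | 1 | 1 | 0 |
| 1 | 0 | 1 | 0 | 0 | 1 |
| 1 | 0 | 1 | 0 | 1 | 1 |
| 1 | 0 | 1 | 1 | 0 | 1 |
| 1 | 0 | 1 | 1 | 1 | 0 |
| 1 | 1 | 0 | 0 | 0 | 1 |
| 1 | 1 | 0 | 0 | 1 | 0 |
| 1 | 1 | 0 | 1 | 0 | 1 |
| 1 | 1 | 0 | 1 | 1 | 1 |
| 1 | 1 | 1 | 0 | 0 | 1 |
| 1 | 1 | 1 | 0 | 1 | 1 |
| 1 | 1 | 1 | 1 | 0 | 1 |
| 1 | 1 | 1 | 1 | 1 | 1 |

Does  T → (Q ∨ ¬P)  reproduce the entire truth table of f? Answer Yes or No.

No

Test each input against both f and the formula:
  P=0, Q=0, R=0, S=0, T=0: formula gives 1, f = 1 ✓
  P=0, Q=0, R=0, S=0, T=1: formula gives 1, f = 1 ✓
  P=0, Q=0, R=0, S=1, T=0: formula gives 1, f = 1 ✓
  P=0, Q=0, R=0, S=1, T=1: formula gives 1, f = 1 ✓
  …
  P=0, Q=0, R=1, S=1, T=0: formula gives 1, but f = 0 ✗
Since they disagree at (0,0,1,1,0), the expression is not a correct formula for f.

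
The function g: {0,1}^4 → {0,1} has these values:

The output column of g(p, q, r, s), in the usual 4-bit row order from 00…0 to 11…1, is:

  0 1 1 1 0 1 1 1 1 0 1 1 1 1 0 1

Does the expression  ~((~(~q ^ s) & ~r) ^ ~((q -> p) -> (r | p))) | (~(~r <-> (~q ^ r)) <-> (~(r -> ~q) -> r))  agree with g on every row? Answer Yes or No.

Test each input against both g and the formula:
  p=0, q=0, r=0, s=0: formula gives 0, g = 0 ✓
  p=0, q=0, r=0, s=1: formula gives 1, g = 1 ✓
  p=0, q=0, r=1, s=0: formula gives 1, g = 1 ✓
  p=0, q=0, r=1, s=1: formula gives 1, g = 1 ✓
  p=0, q=1, r=0, s=0: formula gives 1, but g = 0 ✗
Since they disagree at (0,1,0,0), the expression is not a correct formula for g.

No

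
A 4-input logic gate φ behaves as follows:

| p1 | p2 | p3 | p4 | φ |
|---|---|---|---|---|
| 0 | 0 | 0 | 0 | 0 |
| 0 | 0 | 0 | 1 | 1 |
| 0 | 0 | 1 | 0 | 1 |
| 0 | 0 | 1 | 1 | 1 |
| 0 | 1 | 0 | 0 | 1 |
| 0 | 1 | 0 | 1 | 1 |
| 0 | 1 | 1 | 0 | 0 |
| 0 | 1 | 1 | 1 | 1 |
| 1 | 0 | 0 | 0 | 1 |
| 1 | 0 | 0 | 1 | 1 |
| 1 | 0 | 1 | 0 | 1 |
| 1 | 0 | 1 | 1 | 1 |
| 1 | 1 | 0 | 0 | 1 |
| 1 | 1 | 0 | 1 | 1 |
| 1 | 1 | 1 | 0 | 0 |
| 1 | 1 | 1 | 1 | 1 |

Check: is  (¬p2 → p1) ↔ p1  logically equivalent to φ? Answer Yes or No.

Test each input against both φ and the formula:
  p1=0, p2=0, p3=0, p4=0: formula gives 1, but φ = 0 ✗
Row (0,0,0,0) is a counterexample, so the formula is not equivalent to φ.

No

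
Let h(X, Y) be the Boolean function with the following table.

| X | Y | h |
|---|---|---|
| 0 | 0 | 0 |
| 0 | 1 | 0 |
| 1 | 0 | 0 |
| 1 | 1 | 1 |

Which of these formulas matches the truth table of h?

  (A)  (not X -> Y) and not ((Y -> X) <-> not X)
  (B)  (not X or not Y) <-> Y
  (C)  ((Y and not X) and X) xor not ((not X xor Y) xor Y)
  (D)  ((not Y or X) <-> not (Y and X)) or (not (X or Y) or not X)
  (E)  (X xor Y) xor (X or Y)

(A): at (0,1) it gives 1, but h = 0 — eliminated.
(B): at (0,1) it gives 1, but h = 0 — eliminated.
(C): at (1,0) it gives 1, but h = 0 — eliminated.
(D): at (0,0) it gives 1, but h = 0 — eliminated.
Only (E) survives; checking it on all 4 rows confirms it matches h.

E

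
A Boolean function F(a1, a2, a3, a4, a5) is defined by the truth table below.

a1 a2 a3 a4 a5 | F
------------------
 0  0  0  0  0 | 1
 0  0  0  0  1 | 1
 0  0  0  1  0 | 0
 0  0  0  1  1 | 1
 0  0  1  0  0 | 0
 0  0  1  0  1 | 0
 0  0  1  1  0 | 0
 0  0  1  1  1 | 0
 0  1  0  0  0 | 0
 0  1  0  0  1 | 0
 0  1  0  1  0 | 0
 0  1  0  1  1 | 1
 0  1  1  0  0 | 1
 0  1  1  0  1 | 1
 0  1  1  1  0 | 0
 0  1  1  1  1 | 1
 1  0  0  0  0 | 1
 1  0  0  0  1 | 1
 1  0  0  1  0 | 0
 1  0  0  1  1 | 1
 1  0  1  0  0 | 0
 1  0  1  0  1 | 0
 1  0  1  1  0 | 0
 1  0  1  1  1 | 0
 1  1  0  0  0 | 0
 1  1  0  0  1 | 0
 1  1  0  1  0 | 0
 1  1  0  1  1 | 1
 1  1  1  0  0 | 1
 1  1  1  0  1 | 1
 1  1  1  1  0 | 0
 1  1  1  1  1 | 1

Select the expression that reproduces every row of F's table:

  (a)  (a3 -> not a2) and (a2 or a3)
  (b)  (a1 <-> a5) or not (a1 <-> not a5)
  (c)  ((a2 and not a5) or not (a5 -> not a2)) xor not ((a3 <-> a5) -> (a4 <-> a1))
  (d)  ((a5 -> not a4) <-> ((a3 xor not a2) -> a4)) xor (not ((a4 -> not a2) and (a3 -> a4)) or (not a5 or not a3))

(a) disagrees with F on (0,0,0,0,0) (formula → 0, table → 1); rule it out.
(b) disagrees with F on (0,0,0,0,1) (formula → 0, table → 1); rule it out.
(c) disagrees with F on (0,0,0,0,0) (formula → 0, table → 1); rule it out.
That leaves (d). Evaluating it on every row reproduces the table of F exactly.

d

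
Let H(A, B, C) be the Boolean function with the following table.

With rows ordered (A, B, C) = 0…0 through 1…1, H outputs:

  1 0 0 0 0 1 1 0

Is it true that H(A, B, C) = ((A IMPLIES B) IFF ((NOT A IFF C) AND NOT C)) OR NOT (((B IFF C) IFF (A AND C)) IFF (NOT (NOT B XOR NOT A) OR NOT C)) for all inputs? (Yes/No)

Test each input against both H and the formula:
  A=0, B=0, C=0: formula gives 1, H = 1 ✓
  A=0, B=0, C=1: formula gives 0, H = 0 ✓
  A=0, B=1, C=0: formula gives 0, H = 0 ✓
  A=0, B=1, C=1: formula gives 0, H = 0 ✓
  A=1, B=0, C=0: formula gives 1, but H = 0 ✗
Row (1,0,0) is a counterexample, so the formula is not equivalent to H.

No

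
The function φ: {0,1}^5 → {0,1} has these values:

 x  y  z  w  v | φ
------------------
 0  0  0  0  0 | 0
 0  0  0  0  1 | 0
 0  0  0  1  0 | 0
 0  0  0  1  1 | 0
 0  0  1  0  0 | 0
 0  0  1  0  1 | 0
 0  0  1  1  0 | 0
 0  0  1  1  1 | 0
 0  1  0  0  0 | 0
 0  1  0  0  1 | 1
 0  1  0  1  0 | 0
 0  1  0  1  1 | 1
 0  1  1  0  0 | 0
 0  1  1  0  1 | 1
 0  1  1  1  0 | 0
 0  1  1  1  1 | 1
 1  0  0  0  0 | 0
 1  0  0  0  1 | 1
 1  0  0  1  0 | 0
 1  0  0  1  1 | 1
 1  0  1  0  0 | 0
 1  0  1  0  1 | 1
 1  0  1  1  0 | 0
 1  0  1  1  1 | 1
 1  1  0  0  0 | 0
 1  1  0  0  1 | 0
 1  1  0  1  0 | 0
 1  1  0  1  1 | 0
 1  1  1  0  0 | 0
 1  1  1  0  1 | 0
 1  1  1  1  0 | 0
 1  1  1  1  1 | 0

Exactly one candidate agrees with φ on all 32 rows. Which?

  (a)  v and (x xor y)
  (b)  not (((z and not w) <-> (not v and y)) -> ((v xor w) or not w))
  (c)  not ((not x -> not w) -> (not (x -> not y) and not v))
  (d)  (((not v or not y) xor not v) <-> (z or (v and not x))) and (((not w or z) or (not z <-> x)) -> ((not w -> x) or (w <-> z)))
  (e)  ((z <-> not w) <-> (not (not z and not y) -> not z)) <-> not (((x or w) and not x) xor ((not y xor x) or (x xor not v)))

(b) disagrees with φ on (0,0,0,1,1) (formula → 1, table → 0); rule it out.
(c) disagrees with φ on (0,0,0,0,0) (formula → 1, table → 0); rule it out.
(d) disagrees with φ on (0,0,0,0,0) (formula → 1, table → 0); rule it out.
(e) disagrees with φ on (0,0,0,0,0) (formula → 1, table → 0); rule it out.
(a) is the remaining candidate, and it agrees with φ on all 32 inputs.

a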